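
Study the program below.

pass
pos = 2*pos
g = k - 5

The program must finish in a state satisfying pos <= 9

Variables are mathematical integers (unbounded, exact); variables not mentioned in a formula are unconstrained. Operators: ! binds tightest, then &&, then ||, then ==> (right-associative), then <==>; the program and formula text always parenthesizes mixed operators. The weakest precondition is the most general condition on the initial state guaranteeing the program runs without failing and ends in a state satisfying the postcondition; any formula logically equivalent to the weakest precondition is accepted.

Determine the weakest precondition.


Working backward. After the program, pos <= 9 must hold.
Before g := k - 5: pos <= 9
Before pos := 2*pos: 2*pos <= 9
Before skip: 2*pos <= 9
Answer: WP = 2*pos <= 9


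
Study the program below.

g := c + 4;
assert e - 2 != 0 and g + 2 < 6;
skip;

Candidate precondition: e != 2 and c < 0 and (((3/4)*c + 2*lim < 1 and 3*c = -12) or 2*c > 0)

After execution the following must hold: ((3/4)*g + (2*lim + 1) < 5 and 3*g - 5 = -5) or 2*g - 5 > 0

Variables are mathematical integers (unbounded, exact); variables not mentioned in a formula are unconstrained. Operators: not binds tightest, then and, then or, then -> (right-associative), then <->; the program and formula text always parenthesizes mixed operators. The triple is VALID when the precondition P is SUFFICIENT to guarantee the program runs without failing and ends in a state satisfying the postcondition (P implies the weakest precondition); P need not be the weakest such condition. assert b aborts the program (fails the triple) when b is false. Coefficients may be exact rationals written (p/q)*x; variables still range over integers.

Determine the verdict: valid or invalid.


Working backward. After the program, the postcondition ((3/4)*g + (2*lim + 1) < 5 and 3*g - 5 = -5) or 2*g - 5 > 0 must hold; in canonical form it is ((3/4)*g + 2*lim < 4 and 3*g = 0) or 2*g > 5.
Before skip: ((3/4)*g + 2*lim < 4 and 3*g = 0) or 2*g > 5
Before assert e - 2 != 0 and g + 2 < 6: e != 2 and g < 4 and (((3/4)*g + 2*lim < 4 and 3*g = 0) or 2*g > 5)
Before g := c + 4: e != 2 and c < 0 and (((3/4)*c + 2*lim < 1 and 3*c = -12) or 2*c > -3)
The weakest precondition is e != 2 and c < 0 and (((3/4)*c + 2*lim < 1 and 3*c = -12) or 2*c > -3).
Check whether e != 2 and c < 0 and (((3/4)*c + 2*lim < 1 and 3*c = -12) or 2*c > 0) implies it.
Every state satisfying the precondition satisfies the weakest precondition: the implication holds.
Answer: valid


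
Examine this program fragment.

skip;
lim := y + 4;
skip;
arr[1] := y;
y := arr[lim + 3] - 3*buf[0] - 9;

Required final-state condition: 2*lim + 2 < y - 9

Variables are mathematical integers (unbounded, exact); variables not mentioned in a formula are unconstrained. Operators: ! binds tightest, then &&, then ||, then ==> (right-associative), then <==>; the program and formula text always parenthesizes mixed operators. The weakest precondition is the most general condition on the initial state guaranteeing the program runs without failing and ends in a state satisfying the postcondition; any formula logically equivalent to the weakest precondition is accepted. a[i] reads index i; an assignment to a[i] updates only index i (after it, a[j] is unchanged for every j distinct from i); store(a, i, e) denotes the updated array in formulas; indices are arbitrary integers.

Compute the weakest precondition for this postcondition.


Working backward. After the program, the postcondition 2*lim + 2 < y - 9 must hold; in canonical form it is 2*lim < y - 11.
Before y := arr[lim + 3] - 3*buf[0] - 9: 3*buf[0] + 2*lim < arr[lim + 3] - 20
Before arr[1] := y: 3*buf[0] + 2*lim < store(arr, 1, y)[lim + 3] - 20
Before skip: 3*buf[0] + 2*lim < store(arr, 1, y)[lim + 3] - 20
Before lim := y + 4: 3*buf[0] + 2*y < store(arr, 1, y)[y + 7] - 28
Before skip: 3*buf[0] + 2*y < store(arr, 1, y)[y + 7] - 28
Answer: WP = 3*buf[0] + 2*y < store(arr, 1, y)[y + 7] - 28


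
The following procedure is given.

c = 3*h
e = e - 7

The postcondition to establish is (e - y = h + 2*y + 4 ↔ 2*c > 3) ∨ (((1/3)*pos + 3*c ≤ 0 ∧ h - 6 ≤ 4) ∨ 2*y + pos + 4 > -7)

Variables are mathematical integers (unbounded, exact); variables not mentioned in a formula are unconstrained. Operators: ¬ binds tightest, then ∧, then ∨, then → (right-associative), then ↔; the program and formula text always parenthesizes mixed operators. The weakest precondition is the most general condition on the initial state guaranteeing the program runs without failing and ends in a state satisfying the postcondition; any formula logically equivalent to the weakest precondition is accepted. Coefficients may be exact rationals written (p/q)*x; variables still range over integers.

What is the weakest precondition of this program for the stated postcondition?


Working backward. After the program, the postcondition (e - y = h + 2*y + 4 ↔ 2*c > 3) ∨ (((1/3)*pos + 3*c ≤ 0 ∧ h - 6 ≤ 4) ∨ 2*y + pos + 4 > -7) must hold; in canonical form it is (e = h + 3*y + 4 ↔ 2*c > 3) ∨ (3*c + (1/3)*pos ≤ 0 ∧ h ≤ 10) ∨ pos + 2*y > -11.
Before e := e - 7: (e = h + 3*y + 11 ↔ 2*c > 3) ∨ (3*c + (1/3)*pos ≤ 0 ∧ h ≤ 10) ∨ pos + 2*y > -11
Before c := 3*h: (e = h + 3*y + 11 ↔ 6*h > 3) ∨ (9*h + (1/3)*pos ≤ 0 ∧ h ≤ 10) ∨ pos + 2*y > -11
Answer: WP = (e = h + 3*y + 11 ↔ 6*h > 3) ∨ (9*h + (1/3)*pos ≤ 0 ∧ h ≤ 10) ∨ pos + 2*y > -11


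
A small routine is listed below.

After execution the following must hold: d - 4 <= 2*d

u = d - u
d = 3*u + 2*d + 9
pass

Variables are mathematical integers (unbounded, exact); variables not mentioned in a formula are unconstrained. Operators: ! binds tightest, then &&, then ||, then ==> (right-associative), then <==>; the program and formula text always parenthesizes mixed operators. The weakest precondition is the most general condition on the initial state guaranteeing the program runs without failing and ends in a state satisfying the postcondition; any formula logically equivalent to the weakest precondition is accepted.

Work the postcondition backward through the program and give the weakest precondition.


Working backward. After the program, the postcondition d - 4 <= 2*d must hold; in canonical form it is d >= -4.
Before skip: d >= -4
Before d := 3*u + 2*d + 9: 2*d + 3*u >= -13
Before u := d - u: 5*d >= 3*u - 13
Answer: WP = 5*d >= 3*u - 13


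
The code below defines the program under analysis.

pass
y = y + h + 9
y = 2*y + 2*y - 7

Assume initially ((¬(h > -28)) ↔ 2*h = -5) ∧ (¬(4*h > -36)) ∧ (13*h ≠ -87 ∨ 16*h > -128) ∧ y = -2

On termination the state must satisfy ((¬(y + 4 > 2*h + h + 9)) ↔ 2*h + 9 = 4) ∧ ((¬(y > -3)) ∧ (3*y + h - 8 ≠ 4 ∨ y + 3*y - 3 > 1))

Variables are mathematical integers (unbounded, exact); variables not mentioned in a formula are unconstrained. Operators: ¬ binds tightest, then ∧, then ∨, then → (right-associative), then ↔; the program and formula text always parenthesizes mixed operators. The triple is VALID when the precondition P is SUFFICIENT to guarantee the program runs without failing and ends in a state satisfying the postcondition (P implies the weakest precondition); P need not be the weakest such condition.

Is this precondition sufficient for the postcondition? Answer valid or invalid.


Working backward. After the program, the postcondition ((¬(y + 4 > 2*h + h + 9)) ↔ 2*h + 9 = 4) ∧ ((¬(y > -3)) ∧ (3*y + h - 8 ≠ 4 ∨ y + 3*y - 3 > 1)) must hold; in canonical form it is ((¬(y > 3*h + 5)) ↔ 2*h = -5) ∧ (¬(y > -3)) ∧ (h + 3*y ≠ 12 ∨ 4*y > 4).
Before y := 2*y + 2*y - 7: ((¬(4*y > 3*h + 12)) ↔ 2*h = -5) ∧ (¬(4*y > 4)) ∧ (h + 12*y ≠ 33 ∨ 16*y > 32)
Before y := y + h + 9: ((¬(h + 4*y > -24)) ↔ 2*h = -5) ∧ (¬(4*h + 4*y > -32)) ∧ (13*h + 12*y ≠ -75 ∨ 16*h + 16*y > -112)
Before skip: ((¬(h + 4*y > -24)) ↔ 2*h = -5) ∧ (¬(4*h + 4*y > -32)) ∧ (13*h + 12*y ≠ -75 ∨ 16*h + 16*y > -112)
The weakest precondition is ((¬(h + 4*y > -24)) ↔ 2*h = -5) ∧ (¬(4*h + 4*y > -32)) ∧ (13*h + 12*y ≠ -75 ∨ 16*h + 16*y > -112).
Check whether ((¬(h > -28)) ↔ 2*h = -5) ∧ (¬(4*h > -36)) ∧ (13*h ≠ -87 ∨ 16*h > -128) ∧ y = -2 implies it.
Countermodel: at the initial state h = -27, y = -2, the precondition holds but the weakest precondition fails.
Answer: invalid


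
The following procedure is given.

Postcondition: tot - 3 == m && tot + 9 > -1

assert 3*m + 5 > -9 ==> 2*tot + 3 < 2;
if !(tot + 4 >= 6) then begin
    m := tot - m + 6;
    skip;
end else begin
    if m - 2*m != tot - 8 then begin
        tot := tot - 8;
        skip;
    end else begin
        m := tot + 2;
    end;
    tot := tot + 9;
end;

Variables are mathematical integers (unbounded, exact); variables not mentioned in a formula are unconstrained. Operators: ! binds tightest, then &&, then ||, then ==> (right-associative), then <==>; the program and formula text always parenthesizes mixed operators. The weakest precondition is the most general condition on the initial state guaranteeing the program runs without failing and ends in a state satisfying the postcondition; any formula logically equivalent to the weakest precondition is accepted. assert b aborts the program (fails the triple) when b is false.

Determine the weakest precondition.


Working backward. After the program, the postcondition tot - 3 == m && tot + 9 > -1 must hold; in canonical form it is tot == m + 3 && tot > -10.
Then branch requires m == 9 && tot > -10; else branch requires (m + tot != 8 ==> (tot == m + 2 && tot > -11)) && m + tot != 8.
Before the if: ((!(tot >= 2)) ==> (m == 9 && tot > -10)) && (tot >= 2 ==> ((m + tot != 8 ==> (tot == m + 2 && tot > -11)) && m + tot != 8))
Before assert 3*m + 5 > -9 ==> 2*tot + 3 < 2: (3*m > -14 ==> 2*tot < -1) && ((!(tot >= 2)) ==> (m == 9 && tot > -10)) && (tot >= 2 ==> ((m + tot != 8 ==> (tot == m + 2 && tot > -11)) && m + tot != 8))
Answer: WP = (3*m > -14 ==> 2*tot < -1) && ((!(tot >= 2)) ==> (m == 9 && tot > -10)) && (tot >= 2 ==> ((m + tot != 8 ==> (tot == m + 2 && tot > -11)) && m + tot != 8))


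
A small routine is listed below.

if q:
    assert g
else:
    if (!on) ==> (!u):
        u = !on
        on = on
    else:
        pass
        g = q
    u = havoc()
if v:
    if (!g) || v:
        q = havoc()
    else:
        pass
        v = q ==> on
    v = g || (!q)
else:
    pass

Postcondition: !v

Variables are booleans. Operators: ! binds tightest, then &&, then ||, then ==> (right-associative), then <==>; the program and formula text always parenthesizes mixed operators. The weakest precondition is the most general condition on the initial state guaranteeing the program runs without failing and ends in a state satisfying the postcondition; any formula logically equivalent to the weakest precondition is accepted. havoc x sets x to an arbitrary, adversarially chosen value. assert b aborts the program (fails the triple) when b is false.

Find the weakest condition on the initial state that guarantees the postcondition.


Working backward. After the program, !v must hold.
Then branch requires (!((!g) || v)) && ((!((!g) || v)) ==> (!(g || (!q)))); else branch requires !v.
Before the if: v ==> ((!((!g) || v)) && ((!((!g) || v)) ==> (!(g || (!q)))))
Then branch requires g && (v ==> ((!((!g) || v)) && ((!((!g) || v)) ==> (!(g || (!q)))))); else branch requires (((!on) ==> (!u)) ==> (v ==> ((!((!g) || v)) && ((!((!g) || v)) ==> (!(g || (!q))))))) && ((!((!on) ==> (!u))) ==> (!v)).
Before the if: (q ==> (g && (v ==> ((!((!g) || v)) && ((!((!g) || v)) ==> (!(g || (!q)))))))) && ((!q) ==> ((((!on) ==> (!u)) ==> (v ==> ((!((!g) || v)) && ((!((!g) || v)) ==> (!(g || (!q))))))) && ((!((!on) ==> (!u))) ==> (!v))))
Answer: WP = (q ==> (g && (v ==> ((!((!g) || v)) && ((!((!g) || v)) ==> (!(g || (!q)))))))) && ((!q) ==> ((((!on) ==> (!u)) ==> (v ==> ((!((!g) || v)) && ((!((!g) || v)) ==> (!(g || (!q))))))) && ((!((!on) ==> (!u))) ==> (!v))))


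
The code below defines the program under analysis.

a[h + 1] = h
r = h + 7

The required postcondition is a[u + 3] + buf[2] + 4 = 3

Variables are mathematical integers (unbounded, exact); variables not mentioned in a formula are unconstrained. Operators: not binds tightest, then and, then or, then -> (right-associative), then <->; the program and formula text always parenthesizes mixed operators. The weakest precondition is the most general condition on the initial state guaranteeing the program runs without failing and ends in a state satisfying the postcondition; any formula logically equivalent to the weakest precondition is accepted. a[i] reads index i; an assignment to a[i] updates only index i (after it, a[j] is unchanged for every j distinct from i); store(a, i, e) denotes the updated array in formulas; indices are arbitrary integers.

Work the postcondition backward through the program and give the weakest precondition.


Working backward. After the program, the postcondition a[u + 3] + buf[2] + 4 = 3 must hold; in canonical form it is a[u + 3] + buf[2] = -1.
Before r := h + 7: a[u + 3] + buf[2] = -1
Before a[h + 1] := h: buf[2] + store(a, h + 1, h)[u + 3] = -1
Answer: WP = buf[2] + store(a, h + 1, h)[u + 3] = -1


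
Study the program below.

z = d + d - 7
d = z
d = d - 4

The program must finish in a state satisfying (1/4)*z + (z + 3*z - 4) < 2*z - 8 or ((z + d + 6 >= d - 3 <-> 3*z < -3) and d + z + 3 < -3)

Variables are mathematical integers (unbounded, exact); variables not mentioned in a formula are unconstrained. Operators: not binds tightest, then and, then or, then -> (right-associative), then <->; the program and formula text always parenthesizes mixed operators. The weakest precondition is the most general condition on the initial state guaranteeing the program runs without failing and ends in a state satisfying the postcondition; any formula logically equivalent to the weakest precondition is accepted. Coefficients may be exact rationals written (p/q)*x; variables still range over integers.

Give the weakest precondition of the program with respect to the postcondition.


Working backward. After the program, the postcondition (1/4)*z + (z + 3*z - 4) < 2*z - 8 or ((z + d + 6 >= d - 3 <-> 3*z < -3) and d + z + 3 < -3) must hold; in canonical form it is (9/4)*z < -4 or ((z >= -9 <-> 3*z < -3) and d + z < -6).
Before d := d - 4: (9/4)*z < -4 or ((z >= -9 <-> 3*z < -3) and d + z < -2)
Before d := z: (9/4)*z < -4 or ((z >= -9 <-> 3*z < -3) and 2*z < -2)
Before z := d + d - 7: (9/2)*d < 47/4 or ((2*d >= -2 <-> 6*d < 18) and 4*d < 12)
Answer: WP = (9/2)*d < 47/4 or ((2*d >= -2 <-> 6*d < 18) and 4*d < 12)


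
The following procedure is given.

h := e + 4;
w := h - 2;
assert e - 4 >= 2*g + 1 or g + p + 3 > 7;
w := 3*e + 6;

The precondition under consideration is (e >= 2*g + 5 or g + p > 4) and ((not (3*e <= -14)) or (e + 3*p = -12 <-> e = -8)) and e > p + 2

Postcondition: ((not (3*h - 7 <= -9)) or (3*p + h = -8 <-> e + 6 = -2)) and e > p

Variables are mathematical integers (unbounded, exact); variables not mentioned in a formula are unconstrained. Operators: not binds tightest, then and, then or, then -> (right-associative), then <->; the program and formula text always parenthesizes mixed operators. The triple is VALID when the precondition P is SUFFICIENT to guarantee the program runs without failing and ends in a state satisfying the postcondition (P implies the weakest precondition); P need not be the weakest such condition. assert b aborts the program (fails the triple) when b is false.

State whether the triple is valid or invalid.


Working backward. After the program, the postcondition ((not (3*h - 7 <= -9)) or (3*p + h = -8 <-> e + 6 = -2)) and e > p must hold; in canonical form it is ((not (3*h <= -2)) or (h + 3*p = -8 <-> e = -8)) and e > p.
Before w := 3*e + 6: ((not (3*h <= -2)) or (h + 3*p = -8 <-> e = -8)) and e > p
Before assert e - 4 >= 2*g + 1 or g + p + 3 > 7: (e >= 2*g + 5 or g + p > 4) and ((not (3*h <= -2)) or (h + 3*p = -8 <-> e = -8)) and e > p
Before w := h - 2: (e >= 2*g + 5 or g + p > 4) and ((not (3*h <= -2)) or (h + 3*p = -8 <-> e = -8)) and e > p
Before h := e + 4: (e >= 2*g + 5 or g + p > 4) and ((not (3*e <= -14)) or (e + 3*p = -12 <-> e = -8)) and e > p
The weakest precondition is (e >= 2*g + 5 or g + p > 4) and ((not (3*e <= -14)) or (e + 3*p = -12 <-> e = -8)) and e > p.
Check whether (e >= 2*g + 5 or g + p > 4) and ((not (3*e <= -14)) or (e + 3*p = -12 <-> e = -8)) and e > p + 2 implies it.
Every state satisfying the precondition satisfies the weakest precondition: the implication holds.
Answer: valid


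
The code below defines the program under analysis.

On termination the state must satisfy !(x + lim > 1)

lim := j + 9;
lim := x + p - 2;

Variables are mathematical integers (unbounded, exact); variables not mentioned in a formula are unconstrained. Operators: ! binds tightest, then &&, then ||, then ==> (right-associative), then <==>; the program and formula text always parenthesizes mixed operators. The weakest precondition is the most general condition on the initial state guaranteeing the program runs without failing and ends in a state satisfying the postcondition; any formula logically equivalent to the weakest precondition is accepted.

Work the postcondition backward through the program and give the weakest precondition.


Working backward. After the program, the postcondition !(x + lim > 1) must hold; in canonical form it is !(lim + x > 1).
Before lim := x + p - 2: !(p + 2*x > 3)
Before lim := j + 9: !(p + 2*x > 3)
Answer: WP = !(p + 2*x > 3)


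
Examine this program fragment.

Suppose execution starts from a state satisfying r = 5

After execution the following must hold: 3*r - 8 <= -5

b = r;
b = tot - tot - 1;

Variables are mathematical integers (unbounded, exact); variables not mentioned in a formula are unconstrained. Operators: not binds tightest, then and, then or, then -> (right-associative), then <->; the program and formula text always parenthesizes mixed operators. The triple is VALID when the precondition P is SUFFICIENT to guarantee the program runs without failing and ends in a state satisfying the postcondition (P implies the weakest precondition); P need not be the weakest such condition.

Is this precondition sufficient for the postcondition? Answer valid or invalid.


Working backward. After the program, the postcondition 3*r - 8 <= -5 must hold; in canonical form it is 3*r <= 3.
Before b := tot - tot - 1: 3*r <= 3
Before b := r: 3*r <= 3
The weakest precondition is 3*r <= 3.
Check whether r = 5 implies it.
Countermodel: at the initial state r = 5, the precondition holds but the weakest precondition fails.
Answer: invalid


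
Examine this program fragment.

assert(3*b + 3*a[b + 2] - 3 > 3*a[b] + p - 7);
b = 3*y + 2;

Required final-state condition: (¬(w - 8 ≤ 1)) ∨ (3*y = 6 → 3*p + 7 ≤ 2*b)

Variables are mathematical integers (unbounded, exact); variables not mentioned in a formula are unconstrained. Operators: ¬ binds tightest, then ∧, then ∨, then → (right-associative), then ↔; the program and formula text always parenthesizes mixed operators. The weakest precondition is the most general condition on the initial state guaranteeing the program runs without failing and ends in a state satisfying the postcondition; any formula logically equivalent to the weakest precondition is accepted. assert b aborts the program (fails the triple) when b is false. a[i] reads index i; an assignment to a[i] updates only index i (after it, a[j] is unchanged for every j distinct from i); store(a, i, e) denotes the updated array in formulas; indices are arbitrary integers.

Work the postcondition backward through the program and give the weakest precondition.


Working backward. After the program, the postcondition (¬(w - 8 ≤ 1)) ∨ (3*y = 6 → 3*p + 7 ≤ 2*b) must hold; in canonical form it is (¬(w ≤ 9)) ∨ (3*y = 6 → 3*p ≤ 2*b - 7).
Before b := 3*y + 2: (¬(w ≤ 9)) ∨ (3*y = 6 → 3*p ≤ 6*y - 3)
Before assert 3*b + 3*a[b + 2] - 3 > 3*a[b] + p - 7: 3*a[b + 2] + 3*b > 3*a[b] + p - 4 ∧ ((¬(w ≤ 9)) ∨ (3*y = 6 → 3*p ≤ 6*y - 3))
Answer: WP = 3*a[b + 2] + 3*b > 3*a[b] + p - 4 ∧ ((¬(w ≤ 9)) ∨ (3*y = 6 → 3*p ≤ 6*y - 3))


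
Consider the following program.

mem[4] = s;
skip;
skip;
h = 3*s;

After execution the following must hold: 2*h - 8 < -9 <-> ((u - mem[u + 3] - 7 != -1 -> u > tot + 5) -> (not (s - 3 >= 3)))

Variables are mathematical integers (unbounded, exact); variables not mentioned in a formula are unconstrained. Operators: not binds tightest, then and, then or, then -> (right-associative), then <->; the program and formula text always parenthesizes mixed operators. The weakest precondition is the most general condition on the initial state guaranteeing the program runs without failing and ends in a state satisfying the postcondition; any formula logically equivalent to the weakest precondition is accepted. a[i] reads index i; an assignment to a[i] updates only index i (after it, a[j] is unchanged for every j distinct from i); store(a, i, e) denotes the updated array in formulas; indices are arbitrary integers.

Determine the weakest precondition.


Working backward. After the program, the postcondition 2*h - 8 < -9 <-> ((u - mem[u + 3] - 7 != -1 -> u > tot + 5) -> (not (s - 3 >= 3))) must hold; in canonical form it is 2*h < -1 <-> ((u != mem[u + 3] + 6 -> u > tot + 5) -> (not (s >= 6))).
Before h := 3*s: 6*s < -1 <-> ((u != mem[u + 3] + 6 -> u > tot + 5) -> (not (s >= 6)))
Before skip: 6*s < -1 <-> ((u != mem[u + 3] + 6 -> u > tot + 5) -> (not (s >= 6)))
Before skip: 6*s < -1 <-> ((u != mem[u + 3] + 6 -> u > tot + 5) -> (not (s >= 6)))
Before mem[4] := s: 6*s < -1 <-> ((u != store(mem, 4, s)[u + 3] + 6 -> u > tot + 5) -> (not (s >= 6)))
Answer: WP = 6*s < -1 <-> ((u != store(mem, 4, s)[u + 3] + 6 -> u > tot + 5) -> (not (s >= 6)))


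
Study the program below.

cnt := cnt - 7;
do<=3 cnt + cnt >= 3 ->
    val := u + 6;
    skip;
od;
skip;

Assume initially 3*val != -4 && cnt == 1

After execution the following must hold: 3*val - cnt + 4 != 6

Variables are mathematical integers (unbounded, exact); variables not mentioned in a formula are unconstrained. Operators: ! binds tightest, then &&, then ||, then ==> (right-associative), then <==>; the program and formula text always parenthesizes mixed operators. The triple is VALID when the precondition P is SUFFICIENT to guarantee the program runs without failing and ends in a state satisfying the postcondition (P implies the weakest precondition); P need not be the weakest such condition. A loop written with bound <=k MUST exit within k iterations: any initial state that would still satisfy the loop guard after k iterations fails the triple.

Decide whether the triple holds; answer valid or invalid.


Working backward. After the program, the postcondition 3*val - cnt + 4 != 6 must hold; in canonical form it is 3*val != cnt + 2.
Before skip: 3*val != cnt + 2
Before the loop (bound <=3), unroll the exhaustion recursion (WP_0 = exit-now case; WP_j = one more guarded iteration, up to j = 3):
  WP_0: (!(2*cnt >= 3)) && 3*val != cnt + 2
  WP_1: (2*cnt >= 3 ==> ((!(2*cnt >= 3)) && 3*u != cnt - 16)) && ((!(2*cnt >= 3)) ==> 3*val != cnt + 2)
  WP_2: (2*cnt >= 3 ==> ((2*cnt >= 3 ==> ((!(2*cnt >= 3)) && 3*u != cnt - 16)) && ((!(2*cnt >= 3)) ==> 3*u != cnt - 16))) && ((!(2*cnt >= 3)) ==> 3*val != cnt + 2)
  WP_3: (2*cnt >= 3 ==> ((2*cnt >= 3 ==> ((2*cnt >= 3 ==> ((!(2*cnt >= 3)) && 3*u != cnt - 16)) && ((!(2*cnt >= 3)) ==> 3*u != cnt - 16))) && ((!(2*cnt >= 3)) ==> 3*u != cnt - 16))) && ((!(2*cnt >= 3)) ==> 3*val != cnt + 2)
So before the loop: (2*cnt >= 3 ==> ((2*cnt >= 3 ==> ((2*cnt >= 3 ==> ((!(2*cnt >= 3)) && 3*u != cnt - 16)) && ((!(2*cnt >= 3)) ==> 3*u != cnt - 16))) && ((!(2*cnt >= 3)) ==> 3*u != cnt - 16))) && ((!(2*cnt >= 3)) ==> 3*val != cnt + 2)
Before cnt := cnt - 7: (2*cnt >= 17 ==> ((2*cnt >= 17 ==> ((2*cnt >= 17 ==> ((!(2*cnt >= 17)) && 3*u != cnt - 23)) && ((!(2*cnt >= 17)) ==> 3*u != cnt - 23))) && ((!(2*cnt >= 17)) ==> 3*u != cnt - 23))) && ((!(2*cnt >= 17)) ==> 3*val != cnt - 5)
The weakest precondition is (2*cnt >= 17 ==> ((2*cnt >= 17 ==> ((2*cnt >= 17 ==> ((!(2*cnt >= 17)) && 3*u != cnt - 23)) && ((!(2*cnt >= 17)) ==> 3*u != cnt - 23))) && ((!(2*cnt >= 17)) ==> 3*u != cnt - 23))) && ((!(2*cnt >= 17)) ==> 3*val != cnt - 5).
Check whether 3*val != -4 && cnt == 1 implies it.
Every state satisfying the precondition satisfies the weakest precondition: the implication holds.
Answer: valid


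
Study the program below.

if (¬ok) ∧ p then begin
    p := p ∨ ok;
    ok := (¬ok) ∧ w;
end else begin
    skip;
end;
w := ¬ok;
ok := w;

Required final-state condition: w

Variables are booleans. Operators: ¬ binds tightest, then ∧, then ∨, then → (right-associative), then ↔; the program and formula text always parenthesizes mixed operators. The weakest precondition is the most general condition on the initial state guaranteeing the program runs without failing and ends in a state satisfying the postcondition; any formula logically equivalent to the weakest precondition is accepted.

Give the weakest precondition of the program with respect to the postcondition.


Working backward. After the program, w must hold.
Before ok := w: w
Before w := ¬ok: ¬ok
Then branch requires ¬((¬ok) ∧ w); else branch requires ¬ok.
Before the if: (((¬ok) ∧ p) → (¬((¬ok) ∧ w))) ∧ ((¬((¬ok) ∧ p)) → (¬ok))
Answer: WP = (((¬ok) ∧ p) → (¬((¬ok) ∧ w))) ∧ ((¬((¬ok) ∧ p)) → (¬ok))


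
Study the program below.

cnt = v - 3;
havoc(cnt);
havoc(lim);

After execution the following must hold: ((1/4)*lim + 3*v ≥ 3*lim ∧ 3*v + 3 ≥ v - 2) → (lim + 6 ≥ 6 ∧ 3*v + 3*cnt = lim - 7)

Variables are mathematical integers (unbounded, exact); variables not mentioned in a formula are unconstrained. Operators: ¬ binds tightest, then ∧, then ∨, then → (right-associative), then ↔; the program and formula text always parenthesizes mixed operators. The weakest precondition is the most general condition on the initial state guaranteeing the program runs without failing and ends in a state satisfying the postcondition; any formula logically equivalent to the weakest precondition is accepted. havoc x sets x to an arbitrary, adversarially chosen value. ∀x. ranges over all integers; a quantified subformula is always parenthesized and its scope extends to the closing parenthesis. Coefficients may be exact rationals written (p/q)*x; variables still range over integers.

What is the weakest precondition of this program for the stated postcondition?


Working backward. After the program, the postcondition ((1/4)*lim + 3*v ≥ 3*lim ∧ 3*v + 3 ≥ v - 2) → (lim + 6 ≥ 6 ∧ 3*v + 3*cnt = lim - 7) must hold; in canonical form it is (3*v ≥ (11/4)*lim ∧ 2*v ≥ -5) → (lim ≥ 0 ∧ 3*cnt + 3*v = lim - 7).
Before havoc lim: ∀lim_1. ((3*v ≥ (11/4)*lim_1 ∧ 2*v ≥ -5) → (lim_1 ≥ 0 ∧ 3*cnt + 3*v = lim_1 - 7))
Before havoc cnt: ∀cnt_1. (∀lim_1. ((3*v ≥ (11/4)*lim_1 ∧ 2*v ≥ -5) → (lim_1 ≥ 0 ∧ 3*cnt_1 + 3*v = lim_1 - 7)))
Before cnt := v - 3: ∀cnt_1. (∀lim_1. ((3*v ≥ (11/4)*lim_1 ∧ 2*v ≥ -5) → (lim_1 ≥ 0 ∧ 3*cnt_1 + 3*v = lim_1 - 7)))
Answer: WP = ∀cnt_1. (∀lim_1. ((3*v ≥ (11/4)*lim_1 ∧ 2*v ≥ -5) → (lim_1 ≥ 0 ∧ 3*cnt_1 + 3*v = lim_1 - 7)))


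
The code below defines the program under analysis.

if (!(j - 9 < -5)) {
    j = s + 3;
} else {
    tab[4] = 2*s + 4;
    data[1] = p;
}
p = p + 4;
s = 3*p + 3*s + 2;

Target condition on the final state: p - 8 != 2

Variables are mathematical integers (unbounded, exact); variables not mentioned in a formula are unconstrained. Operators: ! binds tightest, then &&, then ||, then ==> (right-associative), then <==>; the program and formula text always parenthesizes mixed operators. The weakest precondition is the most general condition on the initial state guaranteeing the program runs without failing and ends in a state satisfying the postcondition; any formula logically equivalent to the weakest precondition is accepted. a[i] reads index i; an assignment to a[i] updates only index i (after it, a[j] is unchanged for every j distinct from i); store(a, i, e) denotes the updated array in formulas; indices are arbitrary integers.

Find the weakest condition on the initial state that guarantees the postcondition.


Working backward. After the program, the postcondition p - 8 != 2 must hold; in canonical form it is p != 10.
Before s := 3*p + 3*s + 2: p != 10
Before p := p + 4: p != 6
Then branch requires p != 6; else branch requires p != 6.
Before the if: ((!(j < 4)) ==> p != 6) && (j < 4 ==> p != 6)
Answer: WP = ((!(j < 4)) ==> p != 6) && (j < 4 ==> p != 6)


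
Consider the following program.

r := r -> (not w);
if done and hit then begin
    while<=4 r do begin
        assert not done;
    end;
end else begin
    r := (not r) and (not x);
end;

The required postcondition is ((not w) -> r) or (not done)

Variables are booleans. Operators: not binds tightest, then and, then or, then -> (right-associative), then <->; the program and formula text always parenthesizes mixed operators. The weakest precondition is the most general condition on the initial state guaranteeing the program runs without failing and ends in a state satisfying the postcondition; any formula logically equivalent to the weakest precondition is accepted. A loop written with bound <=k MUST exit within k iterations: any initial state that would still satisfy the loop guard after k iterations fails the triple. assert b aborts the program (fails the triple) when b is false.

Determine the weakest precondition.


Working backward. After the program, ((not w) -> r) or (not done) must hold.
Then branch requires (r -> ((not done) and (r -> ((not done) and (r -> ((not done) and (r -> ((not done) and (not r) and (((not w) -> r) or (not done)))) and ((not r) -> (((not w) -> r) or (not done))))) and ((not r) -> (((not w) -> r) or (not done))))) and ((not r) -> (((not w) -> r) or (not done))))) and ((not r) -> (((not w) -> r) or (not done))); else branch requires ((not w) -> ((not r) and (not x))) or (not done).
Before the if: ((done and hit) -> ((r -> ((not done) and (r -> ((not done) and (r -> ((not done) and (r -> ((not done) and (not r) and (((not w) -> r) or (not done)))) and ((not r) -> (((not w) -> r) or (not done))))) and ((not r) -> (((not w) -> r) or (not done))))) and ((not r) -> (((not w) -> r) or (not done))))) and ((not r) -> (((not w) -> r) or (not done))))) and ((not (done and hit)) -> (((not w) -> ((not r) and (not x))) or (not done)))
Before r := r -> (not w): ((done and hit) -> (((r -> (not w)) -> ((not done) and ((r -> (not w)) -> ((not done) and ((r -> (not w)) -> ((not done) and ((r -> (not w)) -> ((not done) and (not (r -> (not w))) and (((not w) -> (r -> (not w))) or (not done)))) and ((not (r -> (not w))) -> (((not w) -> (r -> (not w))) or (not done))))) and ((not (r -> (not w))) -> (((not w) -> (r -> (not w))) or (not done))))) and ((not (r -> (not w))) -> (((not w) -> (r -> (not w))) or (not done))))) and ((not (r -> (not w))) -> (((not w) -> (r -> (not w))) or (not done))))) and ((not (done and hit)) -> (((not w) -> ((not (r -> (not w))) and (not x))) or (not done)))
Answer: WP = ((done and hit) -> (((r -> (not w)) -> ((not done) and ((r -> (not w)) -> ((not done) and ((r -> (not w)) -> ((not done) and ((r -> (not w)) -> ((not done) and (not (r -> (not w))) and (((not w) -> (r -> (not w))) or (not done)))) and ((not (r -> (not w))) -> (((not w) -> (r -> (not w))) or (not done))))) and ((not (r -> (not w))) -> (((not w) -> (r -> (not w))) or (not done))))) and ((not (r -> (not w))) -> (((not w) -> (r -> (not w))) or (not done))))) and ((not (r -> (not w))) -> (((not w) -> (r -> (not w))) or (not done))))) and ((not (done and hit)) -> (((not w) -> ((not (r -> (not w))) and (not x))) or (not done)))


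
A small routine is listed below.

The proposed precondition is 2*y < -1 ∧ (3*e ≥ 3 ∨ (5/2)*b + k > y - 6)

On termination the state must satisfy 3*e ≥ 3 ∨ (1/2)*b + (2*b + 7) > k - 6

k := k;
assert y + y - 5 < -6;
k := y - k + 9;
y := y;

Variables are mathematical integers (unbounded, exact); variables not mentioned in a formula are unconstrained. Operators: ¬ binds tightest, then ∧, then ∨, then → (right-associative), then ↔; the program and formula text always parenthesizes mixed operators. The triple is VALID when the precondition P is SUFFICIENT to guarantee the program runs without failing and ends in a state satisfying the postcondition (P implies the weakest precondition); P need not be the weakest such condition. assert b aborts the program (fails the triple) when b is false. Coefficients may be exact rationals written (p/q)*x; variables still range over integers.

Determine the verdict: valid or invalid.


Working backward. After the program, the postcondition 3*e ≥ 3 ∨ (1/2)*b + (2*b + 7) > k - 6 must hold; in canonical form it is 3*e ≥ 3 ∨ (5/2)*b > k - 13.
Before y := y: 3*e ≥ 3 ∨ (5/2)*b > k - 13
Before k := y - k + 9: 3*e ≥ 3 ∨ (5/2)*b + k > y - 4
Before assert y + y - 5 < -6: 2*y < -1 ∧ (3*e ≥ 3 ∨ (5/2)*b + k > y - 4)
Before k := k: 2*y < -1 ∧ (3*e ≥ 3 ∨ (5/2)*b + k > y - 4)
The weakest precondition is 2*y < -1 ∧ (3*e ≥ 3 ∨ (5/2)*b + k > y - 4).
Check whether 2*y < -1 ∧ (3*e ≥ 3 ∨ (5/2)*b + k > y - 6) implies it.
Countermodel: at the initial state b = -2, e = 0, k = 0, y = -1, the precondition holds but the weakest precondition fails.
Answer: invalid


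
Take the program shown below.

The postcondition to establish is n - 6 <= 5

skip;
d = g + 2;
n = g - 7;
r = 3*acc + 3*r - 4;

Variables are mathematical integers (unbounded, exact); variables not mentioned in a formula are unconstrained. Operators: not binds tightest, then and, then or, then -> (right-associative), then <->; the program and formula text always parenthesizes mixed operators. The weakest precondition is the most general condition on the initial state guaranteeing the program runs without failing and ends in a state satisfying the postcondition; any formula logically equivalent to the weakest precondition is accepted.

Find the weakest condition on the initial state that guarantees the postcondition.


Working backward. After the program, the postcondition n - 6 <= 5 must hold; in canonical form it is n <= 11.
Before r := 3*acc + 3*r - 4: n <= 11
Before n := g - 7: g <= 18
Before d := g + 2: g <= 18
Before skip: g <= 18
Answer: WP = g <= 18


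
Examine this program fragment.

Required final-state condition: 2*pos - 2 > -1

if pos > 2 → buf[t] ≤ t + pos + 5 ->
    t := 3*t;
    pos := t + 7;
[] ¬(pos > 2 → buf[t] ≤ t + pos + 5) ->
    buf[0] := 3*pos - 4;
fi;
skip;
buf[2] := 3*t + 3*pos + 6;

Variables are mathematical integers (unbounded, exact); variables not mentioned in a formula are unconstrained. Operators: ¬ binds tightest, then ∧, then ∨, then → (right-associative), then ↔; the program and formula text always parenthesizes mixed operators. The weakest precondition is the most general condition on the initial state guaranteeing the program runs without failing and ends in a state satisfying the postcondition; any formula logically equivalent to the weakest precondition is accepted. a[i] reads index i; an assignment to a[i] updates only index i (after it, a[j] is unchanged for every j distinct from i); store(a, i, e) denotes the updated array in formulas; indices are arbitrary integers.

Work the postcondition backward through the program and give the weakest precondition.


Working backward. After the program, the postcondition 2*pos - 2 > -1 must hold; in canonical form it is 2*pos > 1.
Before buf[2] := 3*t + 3*pos + 6: 2*pos > 1
Before skip: 2*pos > 1
Then branch requires 6*t > -13; else branch requires 2*pos > 1.
Before the if: ((pos > 2 → buf[t] ≤ pos + t + 5) → 6*t > -13) ∧ ((¬(pos > 2 → buf[t] ≤ pos + t + 5)) → 2*pos > 1)
Answer: WP = ((pos > 2 → buf[t] ≤ pos + t + 5) → 6*t > -13) ∧ ((¬(pos > 2 → buf[t] ≤ pos + t + 5)) → 2*pos > 1)


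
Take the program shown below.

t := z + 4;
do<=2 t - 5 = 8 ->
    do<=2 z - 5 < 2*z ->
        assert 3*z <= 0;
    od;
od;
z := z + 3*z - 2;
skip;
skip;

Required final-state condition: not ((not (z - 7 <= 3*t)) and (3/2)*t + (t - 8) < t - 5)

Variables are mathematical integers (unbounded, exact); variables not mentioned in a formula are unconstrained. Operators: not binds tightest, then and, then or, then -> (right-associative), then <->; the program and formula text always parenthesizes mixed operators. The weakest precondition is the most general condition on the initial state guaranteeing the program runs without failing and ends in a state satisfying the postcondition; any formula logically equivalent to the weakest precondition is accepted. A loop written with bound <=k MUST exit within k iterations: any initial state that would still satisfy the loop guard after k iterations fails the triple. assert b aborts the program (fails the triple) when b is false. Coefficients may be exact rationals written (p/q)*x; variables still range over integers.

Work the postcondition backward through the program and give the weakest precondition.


Working backward. After the program, the postcondition not ((not (z - 7 <= 3*t)) and (3/2)*t + (t - 8) < t - 5) must hold; in canonical form it is not ((not (z <= 3*t + 7)) and (3/2)*t < 3).
Before skip: not ((not (z <= 3*t + 7)) and (3/2)*t < 3)
Before skip: not ((not (z <= 3*t + 7)) and (3/2)*t < 3)
Before z := z + 3*z - 2: not ((not (4*z <= 3*t + 9)) and (3/2)*t < 3)
Before the loop (bound <=2), unroll the exhaustion recursion (WP_0 = exit-now case; WP_j = one more guarded iteration, up to j = 2):
  WP_0: (not (t = 13)) and (not ((not (4*z <= 3*t + 9)) and (3/2)*t < 3))
  WP_1: (t = 13 -> ((z > -5 -> (3*z <= 0 and (z > -5 -> (3*z <= 0 and (not (z > -5)) and (not (t = 13)) and (not ((not (4*z <= 3*t + 9)) and (3/2)*t < 3)))) and ((not (z > -5)) -> ((not (t = 13)) and (not ((not (4*z <= 3*t + 9)) and (3/2)*t < 3)))))) and ((not (z > -5)) -> ((not (t = 13)) and (not ((not (4*z <= 3*t + 9)) and (3/2)*t < 3)))))) and ((not (t = 13)) -> (not ((not (4*z <= 3*t + 9)) and (3/2)*t < 3)))
  WP_2: (t = 13 -> ((z > -5 -> (3*z <= 0 and (z > -5 -> (3*z <= 0 and (not (z > -5)) and (t = 13 -> ((z > -5 -> (3*z <= 0 and (z > -5 -> (3*z <= 0 and (not (z > -5)) and (not (t = 13)) and (not ((not (4*z <= 3*t + 9)) and (3/2)*t < 3)))) and ((not (z > -5)) -> ((not (t = 13)) and (not ((not (4*z <= 3*t + 9)) and (3/2)*t < 3)))))) and ((not (z > -5)) -> ((not (t = 13)) and (not ((not (4*z <= 3*t + 9)) and (3/2)*t < 3)))))) and ((not (t = 13)) -> (not ((not (4*z <= 3*t + 9)) and (3/2)*t < 3))))) and ((not (z > -5)) -> ((t = 13 -> ((z > -5 -> (3*z <= 0 and (z > -5 -> (3*z <= 0 and (not (z > -5)) and (not (t = 13)) and (not ((not (4*z <= 3*t + 9)) and (3/2)*t < 3)))) and ((not (z > -5)) -> ((not (t = 13)) and (not ((not (4*z <= 3*t + 9)) and (3/2)*t < 3)))))) and ((not (z > -5)) -> ((not (t = 13)) and (not ((not (4*z <= 3*t + 9)) and (3/2)*t < 3)))))) and ((not (t = 13)) -> (not ((not (4*z <= 3*t + 9)) and (3/2)*t < 3))))))) and ((not (z > -5)) -> ((t = 13 -> ((z > -5 -> (3*z <= 0 and (z > -5 -> (3*z <= 0 and (not (z > -5)) and (not (t = 13)) and (not ((not (4*z <= 3*t + 9)) and (3/2)*t < 3)))) and ((not (z > -5)) -> ((not (t = 13)) and (not ((not (4*z <= 3*t + 9)) and (3/2)*t < 3)))))) and ((not (z > -5)) -> ((not (t = 13)) and (not ((not (4*z <= 3*t + 9)) and (3/2)*t < 3)))))) and ((not (t = 13)) -> (not ((not (4*z <= 3*t + 9)) and (3/2)*t < 3))))))) and ((not (t = 13)) -> (not ((not (4*z <= 3*t + 9)) and (3/2)*t < 3)))
So before the loop: (t = 13 -> ((z > -5 -> (3*z <= 0 and (z > -5 -> (3*z <= 0 and (not (z > -5)) and (t = 13 -> ((z > -5 -> (3*z <= 0 and (z > -5 -> (3*z <= 0 and (not (z > -5)) and (not (t = 13)) and (not ((not (4*z <= 3*t + 9)) and (3/2)*t < 3)))) and ((not (z > -5)) -> ((not (t = 13)) and (not ((not (4*z <= 3*t + 9)) and (3/2)*t < 3)))))) and ((not (z > -5)) -> ((not (t = 13)) and (not ((not (4*z <= 3*t + 9)) and (3/2)*t < 3)))))) and ((not (t = 13)) -> (not ((not (4*z <= 3*t + 9)) and (3/2)*t < 3))))) and ((not (z > -5)) -> ((t = 13 -> ((z > -5 -> (3*z <= 0 and (z > -5 -> (3*z <= 0 and (not (z > -5)) and (not (t = 13)) and (not ((not (4*z <= 3*t + 9)) and (3/2)*t < 3)))) and ((not (z > -5)) -> ((not (t = 13)) and (not ((not (4*z <= 3*t + 9)) and (3/2)*t < 3)))))) and ((not (z > -5)) -> ((not (t = 13)) and (not ((not (4*z <= 3*t + 9)) and (3/2)*t < 3)))))) and ((not (t = 13)) -> (not ((not (4*z <= 3*t + 9)) and (3/2)*t < 3))))))) and ((not (z > -5)) -> ((t = 13 -> ((z > -5 -> (3*z <= 0 and (z > -5 -> (3*z <= 0 and (not (z > -5)) and (not (t = 13)) and (not ((not (4*z <= 3*t + 9)) and (3/2)*t < 3)))) and ((not (z > -5)) -> ((not (t = 13)) and (not ((not (4*z <= 3*t + 9)) and (3/2)*t < 3)))))) and ((not (z > -5)) -> ((not (t = 13)) and (not ((not (4*z <= 3*t + 9)) and (3/2)*t < 3)))))) and ((not (t = 13)) -> (not ((not (4*z <= 3*t + 9)) and (3/2)*t < 3))))))) and ((not (t = 13)) -> (not ((not (4*z <= 3*t + 9)) and (3/2)*t < 3)))
Before t := z + 4: (z = 9 -> ((z > -5 -> (3*z <= 0 and (z > -5 -> (3*z <= 0 and (not (z > -5)) and (z = 9 -> ((z > -5 -> (3*z <= 0 and (z > -5 -> (3*z <= 0 and (not (z > -5)) and (not (z = 9)) and (not ((not (z <= 21)) and (3/2)*z < -3)))) and ((not (z > -5)) -> ((not (z = 9)) and (not ((not (z <= 21)) and (3/2)*z < -3)))))) and ((not (z > -5)) -> ((not (z = 9)) and (not ((not (z <= 21)) and (3/2)*z < -3)))))) and ((not (z = 9)) -> (not ((not (z <= 21)) and (3/2)*z < -3))))) and ((not (z > -5)) -> ((z = 9 -> ((z > -5 -> (3*z <= 0 and (z > -5 -> (3*z <= 0 and (not (z > -5)) and (not (z = 9)) and (not ((not (z <= 21)) and (3/2)*z < -3)))) and ((not (z > -5)) -> ((not (z = 9)) and (not ((not (z <= 21)) and (3/2)*z < -3)))))) and ((not (z > -5)) -> ((not (z = 9)) and (not ((not (z <= 21)) and (3/2)*z < -3)))))) and ((not (z = 9)) -> (not ((not (z <= 21)) and (3/2)*z < -3))))))) and ((not (z > -5)) -> ((z = 9 -> ((z > -5 -> (3*z <= 0 and (z > -5 -> (3*z <= 0 and (not (z > -5)) and (not (z = 9)) and (not ((not (z <= 21)) and (3/2)*z < -3)))) and ((not (z > -5)) -> ((not (z = 9)) and (not ((not (z <= 21)) and (3/2)*z < -3)))))) and ((not (z > -5)) -> ((not (z = 9)) and (not ((not (z <= 21)) and (3/2)*z < -3)))))) and ((not (z = 9)) -> (not ((not (z <= 21)) and (3/2)*z < -3))))))) and ((not (z = 9)) -> (not ((not (z <= 21)) and (3/2)*z < -3)))
Answer: WP = (z = 9 -> ((z > -5 -> (3*z <= 0 and (z > -5 -> (3*z <= 0 and (not (z > -5)) and (z = 9 -> ((z > -5 -> (3*z <= 0 and (z > -5 -> (3*z <= 0 and (not (z > -5)) and (not (z = 9)) and (not ((not (z <= 21)) and (3/2)*z < -3)))) and ((not (z > -5)) -> ((not (z = 9)) and (not ((not (z <= 21)) and (3/2)*z < -3)))))) and ((not (z > -5)) -> ((not (z = 9)) and (not ((not (z <= 21)) and (3/2)*z < -3)))))) and ((not (z = 9)) -> (not ((not (z <= 21)) and (3/2)*z < -3))))) and ((not (z > -5)) -> ((z = 9 -> ((z > -5 -> (3*z <= 0 and (z > -5 -> (3*z <= 0 and (not (z > -5)) and (not (z = 9)) and (not ((not (z <= 21)) and (3/2)*z < -3)))) and ((not (z > -5)) -> ((not (z = 9)) and (not ((not (z <= 21)) and (3/2)*z < -3)))))) and ((not (z > -5)) -> ((not (z = 9)) and (not ((not (z <= 21)) and (3/2)*z < -3)))))) and ((not (z = 9)) -> (not ((not (z <= 21)) and (3/2)*z < -3))))))) and ((not (z > -5)) -> ((z = 9 -> ((z > -5 -> (3*z <= 0 and (z > -5 -> (3*z <= 0 and (not (z > -5)) and (not (z = 9)) and (not ((not (z <= 21)) and (3/2)*z < -3)))) and ((not (z > -5)) -> ((not (z = 9)) and (not ((not (z <= 21)) and (3/2)*z < -3)))))) and ((not (z > -5)) -> ((not (z = 9)) and (not ((not (z <= 21)) and (3/2)*z < -3)))))) and ((not (z = 9)) -> (not ((not (z <= 21)) and (3/2)*z < -3))))))) and ((not (z = 9)) -> (not ((not (z <= 21)) and (3/2)*z < -3)))
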